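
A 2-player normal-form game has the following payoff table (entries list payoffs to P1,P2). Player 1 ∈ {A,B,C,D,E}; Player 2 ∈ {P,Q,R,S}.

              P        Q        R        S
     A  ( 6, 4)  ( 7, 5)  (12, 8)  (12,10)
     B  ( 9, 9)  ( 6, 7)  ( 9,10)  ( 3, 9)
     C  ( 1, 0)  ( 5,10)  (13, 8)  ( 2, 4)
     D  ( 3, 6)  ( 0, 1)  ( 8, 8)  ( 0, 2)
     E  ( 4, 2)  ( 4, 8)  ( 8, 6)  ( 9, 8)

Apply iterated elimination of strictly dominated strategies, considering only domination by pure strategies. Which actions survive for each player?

P1 drop D (A beats it: P:6>3 Q:7>0 R:12>8 S:12>0)
P1 drop E (A beats it: P:6>4 Q:7>4 R:12>8 S:12>9)
P2 drop P (R beats it: A:8>4 B:10>9 C:8>0)
P1 drop B (A beats it: Q:7>6 R:12>9 S:12>3)
P1→{A,C} P2→{Q,R,S}

Survivors P1:{A,C} P2:{Q,R,S}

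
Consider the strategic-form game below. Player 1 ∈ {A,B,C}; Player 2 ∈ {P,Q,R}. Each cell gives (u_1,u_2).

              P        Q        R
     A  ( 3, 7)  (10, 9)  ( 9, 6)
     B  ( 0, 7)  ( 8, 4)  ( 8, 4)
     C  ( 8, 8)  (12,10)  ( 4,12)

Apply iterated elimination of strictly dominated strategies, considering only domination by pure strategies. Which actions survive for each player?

P1 drop B (A beats it: P:3>0 Q:10>8 R:9>8)
P2 drop P (Q beats it: A:9>7 C:10>8)
P1→{A,C} P2→{Q,R}

Remaining: P1:{A,C} P2:{Q,R}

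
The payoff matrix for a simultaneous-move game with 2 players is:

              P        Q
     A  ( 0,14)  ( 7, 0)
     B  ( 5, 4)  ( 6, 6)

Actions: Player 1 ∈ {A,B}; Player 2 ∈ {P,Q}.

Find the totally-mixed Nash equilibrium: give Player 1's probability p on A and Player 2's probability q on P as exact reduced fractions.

p=1/8, q=1/6

P1 indiff ⇒ q·0+(1-q)·7 = q·5+(1-q)·6 ⇒ q(-5) = (1-q)(-1) ⇒ q = 1/6
P2 indiff ⇒ p·14+(1-p)·4 = p·0+(1-p)·6 ⇒ p(14) = (1-p)(2) ⇒ p = 1/8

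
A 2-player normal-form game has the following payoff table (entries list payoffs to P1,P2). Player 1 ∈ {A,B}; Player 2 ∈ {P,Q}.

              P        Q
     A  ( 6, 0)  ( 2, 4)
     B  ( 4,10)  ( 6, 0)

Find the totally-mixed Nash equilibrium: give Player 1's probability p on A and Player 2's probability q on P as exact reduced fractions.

P1 indiff ⇒ q·6+(1-q)·2 = q·4+(1-q)·6 ⇒ q(2) = (1-q)(4) ⇒ q = 2/3
P2 indiff ⇒ p·0+(1-p)·10 = p·4+(1-p)·0 ⇒ p(-4) = (1-p)(-10) ⇒ p = 5/7

(p,q) = (5/7, 2/3)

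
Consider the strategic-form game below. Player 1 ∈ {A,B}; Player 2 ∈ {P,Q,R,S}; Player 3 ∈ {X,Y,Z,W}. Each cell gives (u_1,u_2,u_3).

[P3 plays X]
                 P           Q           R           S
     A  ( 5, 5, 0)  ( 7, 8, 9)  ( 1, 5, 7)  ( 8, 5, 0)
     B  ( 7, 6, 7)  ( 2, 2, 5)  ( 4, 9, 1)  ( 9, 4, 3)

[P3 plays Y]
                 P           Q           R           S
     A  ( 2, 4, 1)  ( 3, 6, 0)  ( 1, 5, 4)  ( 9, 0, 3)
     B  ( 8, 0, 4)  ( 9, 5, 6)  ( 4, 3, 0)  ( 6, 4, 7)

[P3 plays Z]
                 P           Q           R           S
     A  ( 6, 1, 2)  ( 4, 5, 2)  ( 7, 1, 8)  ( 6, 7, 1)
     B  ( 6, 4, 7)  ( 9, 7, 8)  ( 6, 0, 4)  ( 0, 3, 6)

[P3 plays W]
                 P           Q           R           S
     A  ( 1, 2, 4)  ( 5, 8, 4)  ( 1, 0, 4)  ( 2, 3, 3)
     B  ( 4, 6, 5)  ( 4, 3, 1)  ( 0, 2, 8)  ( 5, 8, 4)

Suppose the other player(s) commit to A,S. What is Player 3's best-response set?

u_3(X vs A,S) = 0
u_3(Y vs A,S) = 3
u_3(Z vs A,S) = 1
u_3(W vs A,S) = 3
max payoff 3 at {Y,W}

argmax u_3 = {Y,W}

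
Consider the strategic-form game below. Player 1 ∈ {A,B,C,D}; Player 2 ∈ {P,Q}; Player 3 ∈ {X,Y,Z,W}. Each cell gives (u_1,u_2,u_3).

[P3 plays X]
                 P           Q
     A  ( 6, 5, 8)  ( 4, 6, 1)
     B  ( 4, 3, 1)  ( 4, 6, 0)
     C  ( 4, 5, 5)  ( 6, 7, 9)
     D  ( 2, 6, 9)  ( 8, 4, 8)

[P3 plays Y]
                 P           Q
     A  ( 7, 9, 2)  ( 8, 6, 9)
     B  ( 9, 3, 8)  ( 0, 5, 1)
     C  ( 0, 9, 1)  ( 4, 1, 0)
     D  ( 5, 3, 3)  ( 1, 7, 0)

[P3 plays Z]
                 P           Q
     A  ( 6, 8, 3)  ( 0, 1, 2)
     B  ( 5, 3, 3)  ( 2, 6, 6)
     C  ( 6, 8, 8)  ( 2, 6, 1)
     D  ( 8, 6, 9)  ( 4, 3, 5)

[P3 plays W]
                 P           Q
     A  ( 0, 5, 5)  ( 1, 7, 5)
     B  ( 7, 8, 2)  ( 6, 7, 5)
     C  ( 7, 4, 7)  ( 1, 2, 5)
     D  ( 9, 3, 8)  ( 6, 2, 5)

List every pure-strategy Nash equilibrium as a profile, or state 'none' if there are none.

NE set: (D,P,Z)

(A,P,X): not NE [P2→Q gives 6>5]
(A,P,Y): not NE [P1→B gives 9>7; P3→X gives 8>2]
(A,P,Z): not NE [P1→D gives 8>6; P3→X gives 8>3]
(A,P,W): not NE [P1→D gives 9>0; P2→Q gives 7>5; P3→X gives 8>5]
(A,Q,X): not NE [P1→D gives 8>4; P3→Y gives 9>1]
(A,Q,Y): not NE [P2→P gives 9>6]
(A,Q,Z): not NE [P1→D gives 4>0; P2→P gives 8>1; P3→Y gives 9>2]
(A,Q,W): not NE [P1→D gives 6>1; P3→Y gives 9>5]
(B,P,X): not NE [P1→A gives 6>4; P2→Q gives 6>3; P3→Y gives 8>1]
(B,P,Y): not NE [P2→Q gives 5>3]
(B,P,Z): not NE [P1→D gives 8>5; P2→Q gives 6>3; P3→Y gives 8>3]
(B,P,W): not NE [P1→D gives 9>7; P3→Y gives 8>2]
(B,Q,X): not NE [P1→D gives 8>4; P3→Z gives 6>0]
(B,Q,Y): not NE [P1→A gives 8>0; P3→Z gives 6>1]
(B,Q,Z): not NE [P1→D gives 4>2]
(B,Q,W): not NE [P2→P gives 8>7; P3→Z gives 6>5]
(C,P,X): not NE [P1→A gives 6>4; P2→Q gives 7>5; P3→Z gives 8>5]
(C,P,Y): not NE [P1→B gives 9>0; P3→Z gives 8>1]
(C,P,Z): not NE [P1→D gives 8>6]
(C,P,W): not NE [P1→D gives 9>7; P3→Z gives 8>7]
(C,Q,X): not NE [P1→D gives 8>6]
(C,Q,Y): not NE [P1→A gives 8>4; P2→P gives 9>1; P3→X gives 9>0]
(C,Q,Z): not NE [P1→D gives 4>2; P2→P gives 8>6; P3→X gives 9>1]
(C,Q,W): not NE [P1→D gives 6>1; P2→P gives 4>2; P3→X gives 9>5]
(D,P,X): not NE [P1→A gives 6>2]
(D,P,Y): not NE [P1→B gives 9>5; P2→Q gives 7>3; P3→Z gives 9>3]
(D,P,Z): NE
(D,P,W): not NE [P3→Z gives 9>8]
(D,Q,X): not NE [P2→P gives 6>4]
(D,Q,Y): not NE [P1→A gives 8>1; P3→X gives 8>0]
(D,Q,Z): not NE [P2→P gives 6>3; P3→X gives 8>5]
(D,Q,W): not NE [P2→P gives 3>2; P3→X gives 8>5]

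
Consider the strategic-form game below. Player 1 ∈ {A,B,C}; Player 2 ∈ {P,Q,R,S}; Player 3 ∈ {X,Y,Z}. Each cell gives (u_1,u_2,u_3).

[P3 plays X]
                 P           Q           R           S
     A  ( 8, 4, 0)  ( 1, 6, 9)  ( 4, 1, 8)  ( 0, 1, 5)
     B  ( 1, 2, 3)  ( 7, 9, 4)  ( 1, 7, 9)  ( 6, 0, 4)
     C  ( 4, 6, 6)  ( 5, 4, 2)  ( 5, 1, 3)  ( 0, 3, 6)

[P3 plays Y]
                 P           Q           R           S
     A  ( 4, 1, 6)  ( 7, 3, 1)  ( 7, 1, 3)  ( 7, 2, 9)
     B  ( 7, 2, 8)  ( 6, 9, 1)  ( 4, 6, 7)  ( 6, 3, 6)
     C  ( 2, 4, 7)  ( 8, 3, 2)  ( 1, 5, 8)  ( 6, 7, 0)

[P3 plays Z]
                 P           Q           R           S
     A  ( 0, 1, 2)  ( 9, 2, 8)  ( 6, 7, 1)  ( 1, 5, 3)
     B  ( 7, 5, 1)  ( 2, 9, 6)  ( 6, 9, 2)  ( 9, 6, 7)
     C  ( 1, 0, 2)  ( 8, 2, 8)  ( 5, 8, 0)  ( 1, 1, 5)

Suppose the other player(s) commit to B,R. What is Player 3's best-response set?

BR_3 = {X}

u_3(X vs B,R) = 9
u_3(Y vs B,R) = 7
u_3(Z vs B,R) = 2
max payoff 9 at {X}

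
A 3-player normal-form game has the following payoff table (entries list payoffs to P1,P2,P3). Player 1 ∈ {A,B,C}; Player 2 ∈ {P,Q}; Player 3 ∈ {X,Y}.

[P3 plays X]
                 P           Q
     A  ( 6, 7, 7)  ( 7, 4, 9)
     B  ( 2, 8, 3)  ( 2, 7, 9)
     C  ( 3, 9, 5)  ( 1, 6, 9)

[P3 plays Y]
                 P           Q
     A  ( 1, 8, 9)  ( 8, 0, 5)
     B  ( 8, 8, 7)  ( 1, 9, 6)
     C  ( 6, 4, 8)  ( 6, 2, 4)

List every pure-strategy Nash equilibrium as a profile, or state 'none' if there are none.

Equilibria: none

(A,P,X): not NE [P3→Y gives 9>7]
(A,P,Y): not NE [P1→B gives 8>1]
(A,Q,X): not NE [P2→P gives 7>4]
(A,Q,Y): not NE [P2→P gives 8>0; P3→X gives 9>5]
(B,P,X): not NE [P1→A gives 6>2; P3→Y gives 7>3]
(B,P,Y): not NE [P2→Q gives 9>8]
(B,Q,X): not NE [P1→A gives 7>2; P2→P gives 8>7]
(B,Q,Y): not NE [P1→A gives 8>1; P3→X gives 9>6]
(C,P,X): not NE [P1→A gives 6>3; P3→Y gives 8>5]
(C,P,Y): not NE [P1→B gives 8>6]
(C,Q,X): not NE [P1→A gives 7>1; P2→P gives 9>6]
(C,Q,Y): not NE [P1→A gives 8>6; P2→P gives 4>2; P3→X gives 9>4]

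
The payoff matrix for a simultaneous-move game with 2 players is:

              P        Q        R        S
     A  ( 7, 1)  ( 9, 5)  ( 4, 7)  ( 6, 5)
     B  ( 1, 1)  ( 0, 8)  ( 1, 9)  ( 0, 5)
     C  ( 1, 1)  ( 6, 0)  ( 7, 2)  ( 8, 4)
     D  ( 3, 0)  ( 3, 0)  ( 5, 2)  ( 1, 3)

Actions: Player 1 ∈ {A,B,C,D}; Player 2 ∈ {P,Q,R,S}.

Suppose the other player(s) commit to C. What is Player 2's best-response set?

u_2(P vs C) = 1
u_2(Q vs C) = 0
u_2(R vs C) = 2
u_2(S vs C) = 4
max payoff 4 at {S}

P2 best: {S}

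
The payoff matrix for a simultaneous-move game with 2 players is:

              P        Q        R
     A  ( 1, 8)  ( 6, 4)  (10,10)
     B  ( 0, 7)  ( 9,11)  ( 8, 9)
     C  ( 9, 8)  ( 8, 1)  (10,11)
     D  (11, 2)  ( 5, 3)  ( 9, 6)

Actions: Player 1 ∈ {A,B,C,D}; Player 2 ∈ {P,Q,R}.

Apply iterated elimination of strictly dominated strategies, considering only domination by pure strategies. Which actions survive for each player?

P2 drop P (R beats it: A:10>8 B:9>7 C:11>8 D:6>2)
P1 drop D (A beats it: Q:6>5 R:10>9)
P1→{A,B,C} P2→{Q,R}

Remaining: P1:{A,B,C} P2:{Q,R}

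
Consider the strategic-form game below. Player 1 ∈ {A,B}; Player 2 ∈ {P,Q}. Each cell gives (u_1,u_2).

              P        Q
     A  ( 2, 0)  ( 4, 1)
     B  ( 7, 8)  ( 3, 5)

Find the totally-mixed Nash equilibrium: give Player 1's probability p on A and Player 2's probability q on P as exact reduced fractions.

p=3/4, q=1/6

P1 indiff ⇒ q·2+(1-q)·4 = q·7+(1-q)·3 ⇒ q(-5) = (1-q)(-1) ⇒ q = 1/6
P2 indiff ⇒ p·0+(1-p)·8 = p·1+(1-p)·5 ⇒ p(-1) = (1-p)(-3) ⇒ p = 3/4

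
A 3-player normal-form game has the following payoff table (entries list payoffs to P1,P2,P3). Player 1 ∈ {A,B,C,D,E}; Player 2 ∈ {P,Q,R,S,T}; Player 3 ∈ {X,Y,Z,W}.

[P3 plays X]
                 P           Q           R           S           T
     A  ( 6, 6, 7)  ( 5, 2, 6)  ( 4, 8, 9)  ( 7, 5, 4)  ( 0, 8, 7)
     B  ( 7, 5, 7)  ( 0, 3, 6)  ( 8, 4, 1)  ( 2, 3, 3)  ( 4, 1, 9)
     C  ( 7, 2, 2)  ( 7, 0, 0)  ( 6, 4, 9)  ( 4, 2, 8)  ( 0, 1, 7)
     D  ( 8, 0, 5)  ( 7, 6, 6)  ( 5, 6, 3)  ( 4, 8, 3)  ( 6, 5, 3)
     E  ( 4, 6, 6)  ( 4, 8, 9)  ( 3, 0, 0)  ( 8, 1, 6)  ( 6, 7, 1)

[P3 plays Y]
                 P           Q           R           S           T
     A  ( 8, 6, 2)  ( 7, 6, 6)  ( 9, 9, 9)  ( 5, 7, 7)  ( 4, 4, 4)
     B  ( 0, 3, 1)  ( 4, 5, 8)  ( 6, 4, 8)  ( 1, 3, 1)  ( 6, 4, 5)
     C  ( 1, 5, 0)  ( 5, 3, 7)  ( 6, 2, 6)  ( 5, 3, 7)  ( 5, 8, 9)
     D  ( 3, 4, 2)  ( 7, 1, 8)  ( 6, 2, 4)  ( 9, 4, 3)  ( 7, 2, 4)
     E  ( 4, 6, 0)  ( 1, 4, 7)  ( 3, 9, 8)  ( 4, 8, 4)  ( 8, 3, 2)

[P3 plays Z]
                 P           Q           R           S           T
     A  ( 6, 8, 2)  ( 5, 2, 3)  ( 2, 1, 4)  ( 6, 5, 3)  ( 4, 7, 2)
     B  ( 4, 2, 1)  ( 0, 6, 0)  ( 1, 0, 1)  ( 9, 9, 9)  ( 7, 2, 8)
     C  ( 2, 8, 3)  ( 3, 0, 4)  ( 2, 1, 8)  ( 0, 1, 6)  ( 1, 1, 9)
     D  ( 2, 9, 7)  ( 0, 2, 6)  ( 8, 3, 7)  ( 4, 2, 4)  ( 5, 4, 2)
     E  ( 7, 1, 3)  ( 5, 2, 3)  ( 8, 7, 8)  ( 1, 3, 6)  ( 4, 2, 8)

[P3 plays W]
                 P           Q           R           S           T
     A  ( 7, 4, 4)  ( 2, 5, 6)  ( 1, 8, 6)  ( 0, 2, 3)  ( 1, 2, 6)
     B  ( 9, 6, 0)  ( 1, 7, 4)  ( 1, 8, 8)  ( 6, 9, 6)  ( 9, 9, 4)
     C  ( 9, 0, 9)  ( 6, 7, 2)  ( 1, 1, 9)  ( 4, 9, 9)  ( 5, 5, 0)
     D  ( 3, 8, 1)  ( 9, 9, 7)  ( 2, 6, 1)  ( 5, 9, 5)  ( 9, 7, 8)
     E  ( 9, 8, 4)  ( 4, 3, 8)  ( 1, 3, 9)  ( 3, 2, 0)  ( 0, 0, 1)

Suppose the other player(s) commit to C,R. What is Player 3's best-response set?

P3 best: {X,W}

u_3(X vs C,R) = 9
u_3(Y vs C,R) = 6
u_3(Z vs C,R) = 8
u_3(W vs C,R) = 9
max payoff 9 at {X,W}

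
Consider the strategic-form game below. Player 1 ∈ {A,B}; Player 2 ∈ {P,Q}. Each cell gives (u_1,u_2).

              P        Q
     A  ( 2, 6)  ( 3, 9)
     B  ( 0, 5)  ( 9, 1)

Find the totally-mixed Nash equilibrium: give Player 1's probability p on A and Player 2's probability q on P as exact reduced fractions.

P1 mixes 4/7 on A; P2 mixes 3/4 on P

P1 indiff ⇒ q·2+(1-q)·3 = q·0+(1-q)·9 ⇒ q(2) = (1-q)(6) ⇒ q = 3/4
P2 indiff ⇒ p·6+(1-p)·5 = p·9+(1-p)·1 ⇒ p(-3) = (1-p)(-4) ⇒ p = 4/7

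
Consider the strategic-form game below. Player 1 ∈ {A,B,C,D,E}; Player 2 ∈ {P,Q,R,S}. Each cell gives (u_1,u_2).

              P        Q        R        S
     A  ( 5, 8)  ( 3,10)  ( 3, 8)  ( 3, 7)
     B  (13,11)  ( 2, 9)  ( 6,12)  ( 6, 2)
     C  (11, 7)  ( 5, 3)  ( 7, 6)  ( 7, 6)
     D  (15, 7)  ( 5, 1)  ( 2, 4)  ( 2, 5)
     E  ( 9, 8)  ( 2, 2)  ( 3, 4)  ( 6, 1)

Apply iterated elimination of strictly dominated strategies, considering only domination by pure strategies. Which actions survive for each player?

Remaining: P1:{B,C,D} P2:{P,R}

P1 drop A (C beats it: P:11>5 Q:5>3 R:7>3 S:7>3)
P1 drop E (C beats it: P:11>9 Q:5>2 R:7>3 S:7>6)
P2 drop Q (P beats it: B:11>9 C:7>3 D:7>1)
P2 drop S (P beats it: B:11>2 C:7>6 D:7>5)
P1→{B,C,D} P2→{P,R}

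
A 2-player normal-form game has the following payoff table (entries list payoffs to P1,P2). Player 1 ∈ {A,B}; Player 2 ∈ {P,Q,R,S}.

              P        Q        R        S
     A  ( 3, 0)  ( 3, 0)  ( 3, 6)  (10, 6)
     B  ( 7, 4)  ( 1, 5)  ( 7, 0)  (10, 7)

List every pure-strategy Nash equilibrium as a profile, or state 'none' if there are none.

NE set: (A,S), (B,S)

(A,P): not NE [P1→B gives 7>3; P2→S gives 6>0]
(A,Q): not NE [P2→S gives 6>0]
(A,R): not NE [P1→B gives 7>3]
(A,S): NE
(B,P): not NE [P2→S gives 7>4]
(B,Q): not NE [P1→A gives 3>1; P2→S gives 7>5]
(B,R): not NE [P2→S gives 7>0]
(B,S): NE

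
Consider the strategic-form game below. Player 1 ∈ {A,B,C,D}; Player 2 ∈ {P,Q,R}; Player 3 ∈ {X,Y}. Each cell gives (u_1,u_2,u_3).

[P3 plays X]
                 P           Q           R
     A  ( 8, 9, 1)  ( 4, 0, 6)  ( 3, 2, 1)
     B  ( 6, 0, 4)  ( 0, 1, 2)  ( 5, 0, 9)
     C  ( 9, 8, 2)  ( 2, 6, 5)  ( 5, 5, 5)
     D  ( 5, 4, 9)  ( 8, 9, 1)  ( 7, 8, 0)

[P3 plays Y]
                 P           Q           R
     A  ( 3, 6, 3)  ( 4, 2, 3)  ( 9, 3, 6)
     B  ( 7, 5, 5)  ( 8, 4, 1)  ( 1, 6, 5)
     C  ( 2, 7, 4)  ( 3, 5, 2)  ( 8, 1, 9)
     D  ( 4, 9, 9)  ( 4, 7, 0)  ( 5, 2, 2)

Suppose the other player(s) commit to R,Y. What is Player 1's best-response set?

argmax u_1 = {A}

u_1(A vs R,Y) = 9
u_1(B vs R,Y) = 1
u_1(C vs R,Y) = 8
u_1(D vs R,Y) = 5
max payoff 9 at {A}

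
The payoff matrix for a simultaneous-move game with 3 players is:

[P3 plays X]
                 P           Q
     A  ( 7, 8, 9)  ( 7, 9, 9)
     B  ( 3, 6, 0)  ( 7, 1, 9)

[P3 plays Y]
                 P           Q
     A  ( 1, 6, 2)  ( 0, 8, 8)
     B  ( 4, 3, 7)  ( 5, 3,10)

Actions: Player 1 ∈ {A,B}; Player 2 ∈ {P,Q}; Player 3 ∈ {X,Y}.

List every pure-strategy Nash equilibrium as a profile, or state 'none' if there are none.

NE set: (A,Q,X), (B,P,Y), (B,Q,Y)

(A,P,X): not NE [P2→Q gives 9>8]
(A,P,Y): not NE [P1→B gives 4>1; P2→Q gives 8>6; P3→X gives 9>2]
(A,Q,X): NE
(A,Q,Y): not NE [P1→B gives 5>0; P3→X gives 9>8]
(B,P,X): not NE [P1→A gives 7>3; P3→Y gives 7>0]
(B,P,Y): NE
(B,Q,X): not NE [P2→P gives 6>1; P3→Y gives 10>9]
(B,Q,Y): NE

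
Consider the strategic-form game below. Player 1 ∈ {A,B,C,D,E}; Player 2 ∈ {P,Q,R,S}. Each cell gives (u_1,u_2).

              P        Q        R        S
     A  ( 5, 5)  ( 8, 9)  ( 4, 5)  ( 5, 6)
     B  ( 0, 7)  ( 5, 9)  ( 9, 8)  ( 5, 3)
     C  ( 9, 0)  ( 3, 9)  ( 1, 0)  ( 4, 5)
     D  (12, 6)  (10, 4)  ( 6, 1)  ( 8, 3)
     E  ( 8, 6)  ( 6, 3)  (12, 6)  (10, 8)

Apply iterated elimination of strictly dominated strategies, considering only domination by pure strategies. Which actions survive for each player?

Remaining: P1:{D,E} P2:{P,S}

P1 drop A (D beats it: P:12>5 Q:10>8 R:6>4 S:8>5)
P1 drop B (E beats it: P:8>0 Q:6>5 R:12>9 S:10>5)
P1 drop C (D beats it: P:12>9 Q:10>3 R:6>1 S:8>4)
P2 drop Q (P beats it: D:6>4 E:6>3)
P2 drop R (S beats it: D:3>1 E:8>6)
P1→{D,E} P2→{P,S}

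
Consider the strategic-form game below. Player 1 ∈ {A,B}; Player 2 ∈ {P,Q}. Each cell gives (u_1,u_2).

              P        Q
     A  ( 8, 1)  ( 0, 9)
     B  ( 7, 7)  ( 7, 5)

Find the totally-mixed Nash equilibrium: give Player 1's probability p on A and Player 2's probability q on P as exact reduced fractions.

p=1/5, q=7/8

P1 indiff ⇒ q·8+(1-q)·0 = q·7+(1-q)·7 ⇒ q(1) = (1-q)(7) ⇒ q = 7/8
P2 indiff ⇒ p·1+(1-p)·7 = p·9+(1-p)·5 ⇒ p(-8) = (1-p)(-2) ⇒ p = 1/5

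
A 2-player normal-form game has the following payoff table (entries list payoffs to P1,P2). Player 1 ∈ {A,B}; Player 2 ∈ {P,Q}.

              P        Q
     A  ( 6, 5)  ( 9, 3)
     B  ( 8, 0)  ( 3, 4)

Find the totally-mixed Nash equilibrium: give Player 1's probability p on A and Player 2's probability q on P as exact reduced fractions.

P1 indiff ⇒ q·6+(1-q)·9 = q·8+(1-q)·3 ⇒ q(-2) = (1-q)(-6) ⇒ q = 3/4
P2 indiff ⇒ p·5+(1-p)·0 = p·3+(1-p)·4 ⇒ p(2) = (1-p)(4) ⇒ p = 2/3

(p,q) = (2/3, 3/4)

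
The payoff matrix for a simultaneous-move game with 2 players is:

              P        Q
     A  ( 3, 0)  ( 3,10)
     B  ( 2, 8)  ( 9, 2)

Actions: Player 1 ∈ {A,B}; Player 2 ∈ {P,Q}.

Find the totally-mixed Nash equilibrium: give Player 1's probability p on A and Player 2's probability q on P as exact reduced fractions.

P1 mixes 3/8 on A; P2 mixes 6/7 on P

P1 indiff ⇒ q·3+(1-q)·3 = q·2+(1-q)·9 ⇒ q(1) = (1-q)(6) ⇒ q = 6/7
P2 indiff ⇒ p·0+(1-p)·8 = p·10+(1-p)·2 ⇒ p(-10) = (1-p)(-6) ⇒ p = 3/8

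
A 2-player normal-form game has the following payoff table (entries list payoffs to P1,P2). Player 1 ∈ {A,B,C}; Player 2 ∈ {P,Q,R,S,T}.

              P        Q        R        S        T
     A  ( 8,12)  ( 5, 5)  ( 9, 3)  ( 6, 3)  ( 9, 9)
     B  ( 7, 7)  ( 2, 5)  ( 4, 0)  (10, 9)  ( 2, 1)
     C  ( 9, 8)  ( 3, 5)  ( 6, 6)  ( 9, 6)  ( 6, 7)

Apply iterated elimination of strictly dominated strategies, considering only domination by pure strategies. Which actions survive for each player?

IESDS → P1:{B,C} P2:{P,S}

P2 drop Q (P beats it: A:12>5 B:7>5 C:8>5)
P2 drop R (P beats it: A:12>3 B:7>0 C:8>6)
P2 drop T (P beats it: A:12>9 B:7>1 C:8>7)
P1 drop A (C beats it: P:9>8 S:9>6)
P1→{B,C} P2→{P,S}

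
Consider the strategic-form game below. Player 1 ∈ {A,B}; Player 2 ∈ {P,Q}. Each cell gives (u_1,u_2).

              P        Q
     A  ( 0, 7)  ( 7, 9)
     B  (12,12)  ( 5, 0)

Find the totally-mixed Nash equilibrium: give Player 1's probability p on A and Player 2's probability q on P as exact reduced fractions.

P1 mixes 6/7 on A; P2 mixes 1/7 on P

P1 indiff ⇒ q·0+(1-q)·7 = q·12+(1-q)·5 ⇒ q(-12) = (1-q)(-2) ⇒ q = 1/7
P2 indiff ⇒ p·7+(1-p)·12 = p·9+(1-p)·0 ⇒ p(-2) = (1-p)(-12) ⇒ p = 6/7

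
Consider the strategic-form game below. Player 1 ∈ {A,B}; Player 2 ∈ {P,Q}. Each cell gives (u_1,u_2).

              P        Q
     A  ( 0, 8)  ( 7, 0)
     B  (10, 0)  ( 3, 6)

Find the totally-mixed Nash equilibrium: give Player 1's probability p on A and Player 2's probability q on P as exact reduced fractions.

P1 mixes 3/7 on A; P2 mixes 2/7 on P

P1 indiff ⇒ q·0+(1-q)·7 = q·10+(1-q)·3 ⇒ q(-10) = (1-q)(-4) ⇒ q = 2/7
P2 indiff ⇒ p·8+(1-p)·0 = p·0+(1-p)·6 ⇒ p(8) = (1-p)(6) ⇒ p = 3/7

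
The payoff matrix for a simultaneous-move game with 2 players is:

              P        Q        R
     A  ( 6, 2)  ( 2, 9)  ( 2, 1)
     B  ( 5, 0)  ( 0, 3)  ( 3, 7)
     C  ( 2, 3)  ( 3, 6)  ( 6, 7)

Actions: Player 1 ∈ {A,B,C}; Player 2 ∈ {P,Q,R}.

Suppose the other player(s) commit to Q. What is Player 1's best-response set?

u_1(A vs Q) = 2
u_1(B vs Q) = 0
u_1(C vs Q) = 3
max payoff 3 at {C}

argmax u_1 = {C}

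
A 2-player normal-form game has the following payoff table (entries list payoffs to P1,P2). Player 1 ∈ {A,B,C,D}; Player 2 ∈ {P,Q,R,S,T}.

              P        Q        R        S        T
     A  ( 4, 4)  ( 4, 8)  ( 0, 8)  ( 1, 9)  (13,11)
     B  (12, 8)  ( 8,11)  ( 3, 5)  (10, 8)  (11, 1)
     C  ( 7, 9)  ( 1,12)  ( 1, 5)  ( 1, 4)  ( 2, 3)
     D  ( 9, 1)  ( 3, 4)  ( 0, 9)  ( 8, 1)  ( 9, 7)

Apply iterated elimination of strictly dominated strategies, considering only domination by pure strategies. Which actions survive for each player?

P1 drop C (B beats it: P:12>7 Q:8>1 R:3>1 S:10>1 T:11>2)
P1 drop D (B beats it: P:12>9 Q:8>3 R:3>0 S:10>8 T:11>9)
P2 drop P (Q beats it: A:8>4 B:11>8)
P2 drop R (S beats it: A:9>8 B:8>5)
P1→{A,B} P2→{Q,S,T}

Survivors P1:{A,B} P2:{Q,S,T}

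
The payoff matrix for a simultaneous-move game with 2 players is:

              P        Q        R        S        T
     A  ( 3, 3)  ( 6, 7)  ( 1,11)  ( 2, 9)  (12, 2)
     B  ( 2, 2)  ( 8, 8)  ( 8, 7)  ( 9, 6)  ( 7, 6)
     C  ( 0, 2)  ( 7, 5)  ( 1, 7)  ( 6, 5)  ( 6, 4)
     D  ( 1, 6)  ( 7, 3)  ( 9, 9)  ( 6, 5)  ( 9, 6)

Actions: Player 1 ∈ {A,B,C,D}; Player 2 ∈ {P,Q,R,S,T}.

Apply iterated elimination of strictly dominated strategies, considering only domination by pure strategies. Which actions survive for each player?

Remaining: P1:{B,D} P2:{Q,R}

P1 drop C (B beats it: P:2>0 Q:8>7 R:8>1 S:9>6 T:7>6)
P2 drop P (R beats it: A:11>3 B:7>2 D:9>6)
P2 drop S (R beats it: A:11>9 B:7>6 D:9>5)
P2 drop T (R beats it: A:11>2 B:7>6 D:9>6)
P1 drop A (B beats it: Q:8>6 R:8>1)
P1→{B,D} P2→{Q,R}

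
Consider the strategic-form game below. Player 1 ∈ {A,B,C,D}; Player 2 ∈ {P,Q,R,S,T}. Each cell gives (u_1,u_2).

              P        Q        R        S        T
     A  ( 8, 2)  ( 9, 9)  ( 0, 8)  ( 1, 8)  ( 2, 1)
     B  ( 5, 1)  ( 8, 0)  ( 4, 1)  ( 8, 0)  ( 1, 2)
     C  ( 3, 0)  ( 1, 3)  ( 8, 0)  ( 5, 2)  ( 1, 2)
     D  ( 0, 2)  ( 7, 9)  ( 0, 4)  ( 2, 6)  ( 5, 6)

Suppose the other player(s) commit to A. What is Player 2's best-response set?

argmax u_2 = {Q}

u_2(P vs A) = 2
u_2(Q vs A) = 9
u_2(R vs A) = 8
u_2(S vs A) = 8
u_2(T vs A) = 1
max payoff 9 at {Q}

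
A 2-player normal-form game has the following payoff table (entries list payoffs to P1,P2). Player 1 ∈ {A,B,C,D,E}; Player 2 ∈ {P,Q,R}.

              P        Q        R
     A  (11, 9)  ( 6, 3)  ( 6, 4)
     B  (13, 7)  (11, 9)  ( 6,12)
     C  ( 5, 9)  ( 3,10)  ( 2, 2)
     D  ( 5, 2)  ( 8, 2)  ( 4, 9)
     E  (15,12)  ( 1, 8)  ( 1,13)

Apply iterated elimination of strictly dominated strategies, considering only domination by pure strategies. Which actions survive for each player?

P1 drop C (A beats it: P:11>5 Q:6>3 R:6>2)
P1 drop D (B beats it: P:13>5 Q:11>8 R:6>4)
P2 drop Q (R beats it: A:4>3 B:12>9 E:13>8)
P1→{A,B,E} P2→{P,R}

IESDS → P1:{A,B,E} P2:{P,R}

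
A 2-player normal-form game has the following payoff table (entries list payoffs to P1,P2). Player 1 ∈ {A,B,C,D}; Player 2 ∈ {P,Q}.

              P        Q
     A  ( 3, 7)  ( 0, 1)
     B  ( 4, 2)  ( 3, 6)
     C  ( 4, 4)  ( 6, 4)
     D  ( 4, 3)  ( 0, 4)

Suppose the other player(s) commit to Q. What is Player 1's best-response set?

BR_1 = {C}

u_1(A vs Q) = 0
u_1(B vs Q) = 3
u_1(C vs Q) = 6
u_1(D vs Q) = 0
max payoff 6 at {C}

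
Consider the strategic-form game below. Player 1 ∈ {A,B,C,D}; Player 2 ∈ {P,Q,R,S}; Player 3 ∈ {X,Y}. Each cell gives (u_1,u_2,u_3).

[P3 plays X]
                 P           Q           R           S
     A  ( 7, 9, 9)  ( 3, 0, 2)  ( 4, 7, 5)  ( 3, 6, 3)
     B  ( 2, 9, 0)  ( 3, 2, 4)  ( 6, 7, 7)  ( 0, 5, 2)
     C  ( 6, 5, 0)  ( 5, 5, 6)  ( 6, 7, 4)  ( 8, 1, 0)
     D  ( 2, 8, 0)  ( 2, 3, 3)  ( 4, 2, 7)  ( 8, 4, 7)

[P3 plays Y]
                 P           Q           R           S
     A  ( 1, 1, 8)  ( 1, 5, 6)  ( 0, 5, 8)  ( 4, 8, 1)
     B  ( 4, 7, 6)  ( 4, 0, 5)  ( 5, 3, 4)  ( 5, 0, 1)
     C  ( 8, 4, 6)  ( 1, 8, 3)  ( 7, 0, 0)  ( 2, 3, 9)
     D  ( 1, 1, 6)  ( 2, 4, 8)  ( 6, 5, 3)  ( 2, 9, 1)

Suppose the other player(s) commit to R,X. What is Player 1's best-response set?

argmax u_1 = {B,C}

u_1(A vs R,X) = 4
u_1(B vs R,X) = 6
u_1(C vs R,X) = 6
u_1(D vs R,X) = 4
max payoff 6 at {B,C}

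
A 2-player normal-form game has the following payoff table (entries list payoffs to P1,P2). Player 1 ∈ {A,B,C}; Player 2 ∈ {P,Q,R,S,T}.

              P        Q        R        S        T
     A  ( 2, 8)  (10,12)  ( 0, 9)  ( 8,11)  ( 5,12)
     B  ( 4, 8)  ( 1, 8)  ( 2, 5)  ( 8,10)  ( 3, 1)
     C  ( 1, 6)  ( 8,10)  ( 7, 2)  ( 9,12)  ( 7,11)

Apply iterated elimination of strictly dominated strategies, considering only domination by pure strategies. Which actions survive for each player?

P2 drop P (S beats it: A:11>8 B:10>8 C:12>6)
P1 drop B (C beats it: Q:8>1 R:7>2 S:9>8 T:7>3)
P2 drop R (Q beats it: A:12>9 C:10>2)
P1→{A,C} P2→{Q,S,T}

IESDS → P1:{A,C} P2:{Q,S,T}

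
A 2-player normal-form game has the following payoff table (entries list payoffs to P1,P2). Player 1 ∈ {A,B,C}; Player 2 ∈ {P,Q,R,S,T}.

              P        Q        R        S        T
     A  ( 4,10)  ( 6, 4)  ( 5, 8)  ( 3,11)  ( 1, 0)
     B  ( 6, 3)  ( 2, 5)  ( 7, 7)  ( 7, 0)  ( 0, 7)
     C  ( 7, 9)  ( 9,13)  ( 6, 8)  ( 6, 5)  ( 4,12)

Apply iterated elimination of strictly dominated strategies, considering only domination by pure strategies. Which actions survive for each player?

P1 drop A (C beats it: P:7>4 Q:9>6 R:6>5 S:6>3 T:4>1)
P2 drop P (Q beats it: B:5>3 C:13>9)
P2 drop S (Q beats it: B:5>0 C:13>5)
P1→{B,C} P2→{Q,R,T}

Remaining: P1:{B,C} P2:{Q,R,T}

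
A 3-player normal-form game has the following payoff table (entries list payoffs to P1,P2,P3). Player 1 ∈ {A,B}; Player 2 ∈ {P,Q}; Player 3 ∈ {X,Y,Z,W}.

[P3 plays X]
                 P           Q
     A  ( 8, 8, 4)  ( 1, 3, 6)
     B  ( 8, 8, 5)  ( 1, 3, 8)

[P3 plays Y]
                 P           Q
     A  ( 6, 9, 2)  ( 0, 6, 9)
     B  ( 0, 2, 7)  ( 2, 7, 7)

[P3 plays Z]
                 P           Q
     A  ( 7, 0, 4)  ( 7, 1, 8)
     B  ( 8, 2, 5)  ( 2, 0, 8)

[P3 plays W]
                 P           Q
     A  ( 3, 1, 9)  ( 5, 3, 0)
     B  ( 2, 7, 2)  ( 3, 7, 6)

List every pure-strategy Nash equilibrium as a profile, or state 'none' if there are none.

PSNE: ∅

(A,P,X): not NE [P3→W gives 9>4]
(A,P,Y): not NE [P3→W gives 9>2]
(A,P,Z): not NE [P1→B gives 8>7; P2→Q gives 1>0; P3→W gives 9>4]
(A,P,W): not NE [P2→Q gives 3>1]
(A,Q,X): not NE [P2→P gives 8>3; P3→Y gives 9>6]
(A,Q,Y): not NE [P1→B gives 2>0; P2→P gives 9>6]
(A,Q,Z): not NE [P3→Y gives 9>8]
(A,Q,W): not NE [P3→Y gives 9>0]
(B,P,X): not NE [P3→Y gives 7>5]
(B,P,Y): not NE [P1→A gives 6>0; P2→Q gives 7>2]
(B,P,Z): not NE [P3→Y gives 7>5]
(B,P,W): not NE [P1→A gives 3>2; P3→Y gives 7>2]
(B,Q,X): not NE [P2→P gives 8>3]
(B,Q,Y): not NE [P3→Z gives 8>7]
(B,Q,Z): not NE [P1→A gives 7>2; P2→P gives 2>0]
(B,Q,W): not NE [P1→A gives 5>3; P3→Z gives 8>6]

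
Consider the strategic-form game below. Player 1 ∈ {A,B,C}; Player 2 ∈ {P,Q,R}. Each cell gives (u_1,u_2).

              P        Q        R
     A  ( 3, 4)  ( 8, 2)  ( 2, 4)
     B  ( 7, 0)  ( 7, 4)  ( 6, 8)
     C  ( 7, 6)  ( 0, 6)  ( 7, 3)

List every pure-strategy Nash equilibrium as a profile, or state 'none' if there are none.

(A,P): not NE [P1→C gives 7>3]
(A,Q): not NE [P2→R gives 4>2]
(A,R): not NE [P1→C gives 7>2]
(B,P): not NE [P2→R gives 8>0]
(B,Q): not NE [P1→A gives 8>7; P2→R gives 8>4]
(B,R): not NE [P1→C gives 7>6]
(C,P): NE
(C,Q): not NE [P1→A gives 8>0]
(C,R): not NE [P2→Q gives 6>3]

NE set: (C,P)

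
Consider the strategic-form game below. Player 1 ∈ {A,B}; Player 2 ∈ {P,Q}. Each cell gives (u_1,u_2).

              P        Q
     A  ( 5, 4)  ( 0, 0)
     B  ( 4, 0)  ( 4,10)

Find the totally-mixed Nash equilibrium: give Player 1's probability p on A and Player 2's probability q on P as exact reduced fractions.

(p,q) = (5/7, 4/5)

P1 indiff ⇒ q·5+(1-q)·0 = q·4+(1-q)·4 ⇒ q(1) = (1-q)(4) ⇒ q = 4/5
P2 indiff ⇒ p·4+(1-p)·0 = p·0+(1-p)·10 ⇒ p(4) = (1-p)(10) ⇒ p = 5/7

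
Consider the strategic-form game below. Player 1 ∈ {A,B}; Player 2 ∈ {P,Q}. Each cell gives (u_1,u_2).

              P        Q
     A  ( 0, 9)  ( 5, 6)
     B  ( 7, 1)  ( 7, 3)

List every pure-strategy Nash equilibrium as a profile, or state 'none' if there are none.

(A,P): not NE [P1→B gives 7>0]
(A,Q): not NE [P1→B gives 7>5; P2→P gives 9>6]
(B,P): not NE [P2→Q gives 3>1]
(B,Q): NE

NE set: (B,Q)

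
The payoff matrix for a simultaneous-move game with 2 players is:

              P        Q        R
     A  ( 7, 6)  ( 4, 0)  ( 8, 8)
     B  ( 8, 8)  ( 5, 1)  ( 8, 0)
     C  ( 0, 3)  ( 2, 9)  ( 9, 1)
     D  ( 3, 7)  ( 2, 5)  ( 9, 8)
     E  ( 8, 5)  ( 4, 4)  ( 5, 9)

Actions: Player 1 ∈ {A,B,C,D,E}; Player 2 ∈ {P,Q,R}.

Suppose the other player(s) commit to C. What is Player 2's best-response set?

argmax u_2 = {Q}

u_2(P vs C) = 3
u_2(Q vs C) = 9
u_2(R vs C) = 1
max payoff 9 at {Q}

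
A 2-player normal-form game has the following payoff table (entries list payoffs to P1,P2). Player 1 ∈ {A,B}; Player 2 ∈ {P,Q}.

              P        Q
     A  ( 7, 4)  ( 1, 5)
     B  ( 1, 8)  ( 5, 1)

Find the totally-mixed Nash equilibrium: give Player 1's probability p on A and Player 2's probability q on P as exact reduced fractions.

P1 mixes 7/8 on A; P2 mixes 2/5 on P

P1 indiff ⇒ q·7+(1-q)·1 = q·1+(1-q)·5 ⇒ q(6) = (1-q)(4) ⇒ q = 2/5
P2 indiff ⇒ p·4+(1-p)·8 = p·5+(1-p)·1 ⇒ p(-1) = (1-p)(-7) ⇒ p = 7/8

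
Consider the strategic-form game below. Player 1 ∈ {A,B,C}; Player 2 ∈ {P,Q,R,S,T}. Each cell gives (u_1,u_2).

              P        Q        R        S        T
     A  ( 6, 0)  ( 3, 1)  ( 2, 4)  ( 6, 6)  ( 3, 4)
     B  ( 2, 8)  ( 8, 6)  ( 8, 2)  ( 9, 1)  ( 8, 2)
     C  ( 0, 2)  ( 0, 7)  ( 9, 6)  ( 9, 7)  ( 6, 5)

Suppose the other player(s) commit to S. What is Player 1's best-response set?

u_1(A vs S) = 6
u_1(B vs S) = 9
u_1(C vs S) = 9
max payoff 9 at {B,C}

P1 best: {B,C}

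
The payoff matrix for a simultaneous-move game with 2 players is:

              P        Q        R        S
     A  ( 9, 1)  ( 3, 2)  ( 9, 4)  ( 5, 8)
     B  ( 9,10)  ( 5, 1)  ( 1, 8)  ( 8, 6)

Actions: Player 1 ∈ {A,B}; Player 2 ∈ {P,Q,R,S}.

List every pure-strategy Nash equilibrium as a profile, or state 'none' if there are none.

(A,P): not NE [P2→S gives 8>1]
(A,Q): not NE [P1→B gives 5>3; P2→S gives 8>2]
(A,R): not NE [P2→S gives 8>4]
(A,S): not NE [P1→B gives 8>5]
(B,P): NE
(B,Q): not NE [P2→P gives 10>1]
(B,R): not NE [P1→A gives 9>1; P2→P gives 10>8]
(B,S): not NE [P2→P gives 10>6]

Nash profiles: (B,P)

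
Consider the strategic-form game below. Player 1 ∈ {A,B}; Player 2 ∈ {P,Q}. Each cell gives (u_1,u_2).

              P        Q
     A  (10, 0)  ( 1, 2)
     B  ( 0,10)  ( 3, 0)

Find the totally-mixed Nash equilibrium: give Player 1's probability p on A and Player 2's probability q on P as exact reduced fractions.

P1 indiff ⇒ q·10+(1-q)·1 = q·0+(1-q)·3 ⇒ q(10) = (1-q)(2) ⇒ q = 1/6
P2 indiff ⇒ p·0+(1-p)·10 = p·2+(1-p)·0 ⇒ p(-2) = (1-p)(-10) ⇒ p = 5/6

(p,q) = (5/6, 1/6)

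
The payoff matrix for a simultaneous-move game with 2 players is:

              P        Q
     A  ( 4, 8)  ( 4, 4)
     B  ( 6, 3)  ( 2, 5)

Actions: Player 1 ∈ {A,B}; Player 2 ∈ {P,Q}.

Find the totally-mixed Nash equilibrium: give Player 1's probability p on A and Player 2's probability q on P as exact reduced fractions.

(p,q) = (1/3, 1/2)

P1 indiff ⇒ q·4+(1-q)·4 = q·6+(1-q)·2 ⇒ q(-2) = (1-q)(-2) ⇒ q = 1/2
P2 indiff ⇒ p·8+(1-p)·3 = p·4+(1-p)·5 ⇒ p(4) = (1-p)(2) ⇒ p = 1/3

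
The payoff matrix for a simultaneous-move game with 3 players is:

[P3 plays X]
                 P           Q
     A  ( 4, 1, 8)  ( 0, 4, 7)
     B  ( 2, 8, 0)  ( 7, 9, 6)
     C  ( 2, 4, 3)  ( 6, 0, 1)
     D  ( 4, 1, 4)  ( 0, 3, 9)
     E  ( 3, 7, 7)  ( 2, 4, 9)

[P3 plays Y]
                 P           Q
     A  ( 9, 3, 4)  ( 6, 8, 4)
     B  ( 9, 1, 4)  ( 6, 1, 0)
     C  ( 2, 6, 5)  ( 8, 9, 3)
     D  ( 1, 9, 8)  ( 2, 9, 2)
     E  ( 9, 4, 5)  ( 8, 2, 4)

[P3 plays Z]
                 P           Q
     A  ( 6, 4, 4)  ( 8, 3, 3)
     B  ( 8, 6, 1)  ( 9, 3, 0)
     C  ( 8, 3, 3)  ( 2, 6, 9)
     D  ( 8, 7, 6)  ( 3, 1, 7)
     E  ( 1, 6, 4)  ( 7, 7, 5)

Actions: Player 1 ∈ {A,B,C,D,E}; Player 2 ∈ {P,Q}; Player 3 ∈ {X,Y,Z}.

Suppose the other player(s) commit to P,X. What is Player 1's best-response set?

argmax u_1 = {A,D}

u_1(A vs P,X) = 4
u_1(B vs P,X) = 2
u_1(C vs P,X) = 2
u_1(D vs P,X) = 4
u_1(E vs P,X) = 3
max payoff 4 at {A,D}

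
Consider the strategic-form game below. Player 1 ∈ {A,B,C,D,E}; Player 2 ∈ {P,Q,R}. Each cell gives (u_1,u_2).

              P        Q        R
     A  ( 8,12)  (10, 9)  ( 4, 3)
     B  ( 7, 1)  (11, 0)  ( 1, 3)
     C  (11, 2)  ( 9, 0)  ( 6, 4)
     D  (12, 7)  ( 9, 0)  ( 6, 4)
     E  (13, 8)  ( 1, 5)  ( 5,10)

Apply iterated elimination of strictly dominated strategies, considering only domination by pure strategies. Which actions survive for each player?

P2 drop Q (P beats it: A:12>9 B:1>0 C:2>0 D:7>0 E:8>5)
P1 drop A (C beats it: P:11>8 R:6>4)
P1 drop B (C beats it: P:11>7 R:6>1)
P1→{C,D,E} P2→{P,R}

Survivors P1:{C,D,E} P2:{P,R}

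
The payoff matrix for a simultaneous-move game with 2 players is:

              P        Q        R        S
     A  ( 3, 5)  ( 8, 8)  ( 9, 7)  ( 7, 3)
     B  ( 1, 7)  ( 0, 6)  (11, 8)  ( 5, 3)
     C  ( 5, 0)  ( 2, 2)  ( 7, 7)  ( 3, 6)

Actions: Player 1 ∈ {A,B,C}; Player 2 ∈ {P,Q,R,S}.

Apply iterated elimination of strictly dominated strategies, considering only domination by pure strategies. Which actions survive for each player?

Survivors P1:{A,B} P2:{Q,R}

P2 drop P (R beats it: A:7>5 B:8>7 C:7>0)
P1 drop C (A beats it: Q:8>2 R:9>7 S:7>3)
P2 drop S (Q beats it: A:8>3 B:6>3)
P1→{A,B} P2→{Q,R}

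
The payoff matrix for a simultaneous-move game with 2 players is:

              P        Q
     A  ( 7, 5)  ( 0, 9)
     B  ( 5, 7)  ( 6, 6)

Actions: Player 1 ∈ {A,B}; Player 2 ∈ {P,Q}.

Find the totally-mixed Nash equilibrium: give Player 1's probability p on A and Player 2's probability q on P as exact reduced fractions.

P1 indiff ⇒ q·7+(1-q)·0 = q·5+(1-q)·6 ⇒ q(2) = (1-q)(6) ⇒ q = 3/4
P2 indiff ⇒ p·5+(1-p)·7 = p·9+(1-p)·6 ⇒ p(-4) = (1-p)(-1) ⇒ p = 1/5

(p,q) = (1/5, 3/4)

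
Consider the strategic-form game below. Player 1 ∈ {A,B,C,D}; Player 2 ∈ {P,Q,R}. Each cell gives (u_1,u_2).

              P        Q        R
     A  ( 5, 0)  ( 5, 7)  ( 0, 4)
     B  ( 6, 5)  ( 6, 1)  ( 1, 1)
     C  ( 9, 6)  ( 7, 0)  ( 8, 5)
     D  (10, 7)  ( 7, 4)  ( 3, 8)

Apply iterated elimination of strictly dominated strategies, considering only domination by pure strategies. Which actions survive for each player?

Remaining: P1:{C,D} P2:{P,R}

P1 drop A (B beats it: P:6>5 Q:6>5 R:1>0)
P1 drop B (C beats it: P:9>6 Q:7>6 R:8>1)
P2 drop Q (P beats it: C:6>0 D:7>4)
P1→{C,D} P2→{P,R}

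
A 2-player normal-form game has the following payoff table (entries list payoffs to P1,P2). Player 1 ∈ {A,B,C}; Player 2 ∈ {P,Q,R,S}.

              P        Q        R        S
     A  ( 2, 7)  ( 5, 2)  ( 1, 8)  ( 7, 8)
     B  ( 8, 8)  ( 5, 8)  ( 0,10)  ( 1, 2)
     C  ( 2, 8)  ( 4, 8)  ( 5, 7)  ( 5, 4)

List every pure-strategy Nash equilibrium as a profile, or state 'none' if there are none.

(A,P): not NE [P1→B gives 8>2; P2→S gives 8>7]
(A,Q): not NE [P2→S gives 8>2]
(A,R): not NE [P1→C gives 5>1]
(A,S): NE
(B,P): not NE [P2→R gives 10>8]
(B,Q): not NE [P2→R gives 10>8]
(B,R): not NE [P1→C gives 5>0]
(B,S): not NE [P1→A gives 7>1; P2→R gives 10>2]
(C,P): not NE [P1→B gives 8>2]
(C,Q): not NE [P1→B gives 5>4]
(C,R): not NE [P2→Q gives 8>7]
(C,S): not NE [P1→A gives 7>5; P2→Q gives 8>4]

NE set: (A,S)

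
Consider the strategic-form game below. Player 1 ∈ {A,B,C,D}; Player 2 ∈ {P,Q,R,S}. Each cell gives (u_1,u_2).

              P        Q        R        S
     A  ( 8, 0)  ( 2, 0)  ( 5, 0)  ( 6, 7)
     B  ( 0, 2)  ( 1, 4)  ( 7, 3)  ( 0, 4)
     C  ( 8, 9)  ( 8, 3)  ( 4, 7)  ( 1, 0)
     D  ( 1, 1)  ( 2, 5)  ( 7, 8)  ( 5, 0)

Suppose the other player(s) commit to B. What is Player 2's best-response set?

P2 best: {Q,S}

u_2(P vs B) = 2
u_2(Q vs B) = 4
u_2(R vs B) = 3
u_2(S vs B) = 4
max payoff 4 at {Q,S}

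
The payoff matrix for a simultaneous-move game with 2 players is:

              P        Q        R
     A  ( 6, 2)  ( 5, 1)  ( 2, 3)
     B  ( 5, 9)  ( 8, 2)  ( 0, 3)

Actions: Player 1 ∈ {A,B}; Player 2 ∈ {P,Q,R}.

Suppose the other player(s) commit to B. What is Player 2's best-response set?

argmax u_2 = {P}

u_2(P vs B) = 9
u_2(Q vs B) = 2
u_2(R vs B) = 3
max payoff 9 at {P}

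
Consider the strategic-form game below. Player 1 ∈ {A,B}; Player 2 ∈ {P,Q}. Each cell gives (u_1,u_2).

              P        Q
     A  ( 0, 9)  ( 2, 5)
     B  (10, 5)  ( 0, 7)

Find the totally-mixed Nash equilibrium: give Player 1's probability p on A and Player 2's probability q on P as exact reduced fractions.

p=1/3, q=1/6

P1 indiff ⇒ q·0+(1-q)·2 = q·10+(1-q)·0 ⇒ q(-10) = (1-q)(-2) ⇒ q = 1/6
P2 indiff ⇒ p·9+(1-p)·5 = p·5+(1-p)·7 ⇒ p(4) = (1-p)(2) ⇒ p = 1/3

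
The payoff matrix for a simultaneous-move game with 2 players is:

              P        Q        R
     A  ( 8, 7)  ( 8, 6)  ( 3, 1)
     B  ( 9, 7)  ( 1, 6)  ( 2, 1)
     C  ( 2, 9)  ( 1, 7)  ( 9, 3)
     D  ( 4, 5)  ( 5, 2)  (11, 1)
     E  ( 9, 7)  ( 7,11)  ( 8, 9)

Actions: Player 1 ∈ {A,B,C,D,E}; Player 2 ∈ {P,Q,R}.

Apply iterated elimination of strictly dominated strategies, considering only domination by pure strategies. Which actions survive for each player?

P1 drop C (D beats it: P:4>2 Q:5>1 R:11>9)
P2 drop R (Q beats it: A:6>1 B:6>1 D:2>1 E:11>9)
P1 drop D (A beats it: P:8>4 Q:8>5)
P1→{A,B,E} P2→{P,Q}

Remaining: P1:{A,B,E} P2:{P,Q}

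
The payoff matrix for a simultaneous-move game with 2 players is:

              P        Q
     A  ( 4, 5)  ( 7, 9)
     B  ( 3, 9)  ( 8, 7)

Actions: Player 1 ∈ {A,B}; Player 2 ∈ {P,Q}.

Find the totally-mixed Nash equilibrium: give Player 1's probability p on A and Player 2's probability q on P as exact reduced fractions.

P1 mixes 1/3 on A; P2 mixes 1/2 on P

P1 indiff ⇒ q·4+(1-q)·7 = q·3+(1-q)·8 ⇒ q(1) = (1-q)(1) ⇒ q = 1/2
P2 indiff ⇒ p·5+(1-p)·9 = p·9+(1-p)·7 ⇒ p(-4) = (1-p)(-2) ⇒ p = 1/3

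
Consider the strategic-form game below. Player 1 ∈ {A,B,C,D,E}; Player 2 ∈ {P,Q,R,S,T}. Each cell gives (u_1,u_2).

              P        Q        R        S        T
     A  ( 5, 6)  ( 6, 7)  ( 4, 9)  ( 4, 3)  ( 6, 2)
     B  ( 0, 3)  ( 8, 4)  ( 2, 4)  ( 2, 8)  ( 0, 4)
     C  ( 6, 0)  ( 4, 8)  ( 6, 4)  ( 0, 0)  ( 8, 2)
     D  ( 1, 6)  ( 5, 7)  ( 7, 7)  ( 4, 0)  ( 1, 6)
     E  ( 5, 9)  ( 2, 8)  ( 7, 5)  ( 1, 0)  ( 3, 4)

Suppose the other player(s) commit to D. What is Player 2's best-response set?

argmax u_2 = {Q,R}

u_2(P vs D) = 6
u_2(Q vs D) = 7
u_2(R vs D) = 7
u_2(S vs D) = 0
u_2(T vs D) = 6
max payoff 7 at {Q,R}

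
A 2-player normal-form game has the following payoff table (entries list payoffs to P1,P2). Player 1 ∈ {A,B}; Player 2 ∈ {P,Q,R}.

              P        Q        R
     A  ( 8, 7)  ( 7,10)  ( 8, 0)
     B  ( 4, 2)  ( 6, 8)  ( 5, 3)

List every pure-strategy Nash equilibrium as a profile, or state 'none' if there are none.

(A,P): not NE [P2→Q gives 10>7]
(A,Q): NE
(A,R): not NE [P2→Q gives 10>0]
(B,P): not NE [P1→A gives 8>4; P2→Q gives 8>2]
(B,Q): not NE [P1→A gives 7>6]
(B,R): not NE [P1→A gives 8>5; P2→Q gives 8>3]

Nash profiles: (A,Q)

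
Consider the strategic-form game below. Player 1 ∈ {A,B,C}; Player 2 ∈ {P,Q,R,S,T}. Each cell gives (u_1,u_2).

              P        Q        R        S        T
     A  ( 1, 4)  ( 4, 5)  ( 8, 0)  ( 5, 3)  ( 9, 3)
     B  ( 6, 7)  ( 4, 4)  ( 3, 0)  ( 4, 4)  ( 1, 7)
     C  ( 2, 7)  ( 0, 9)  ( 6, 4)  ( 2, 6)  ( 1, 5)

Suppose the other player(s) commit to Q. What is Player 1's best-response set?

BR_1 = {A,B}

u_1(A vs Q) = 4
u_1(B vs Q) = 4
u_1(C vs Q) = 0
max payoff 4 at {A,B}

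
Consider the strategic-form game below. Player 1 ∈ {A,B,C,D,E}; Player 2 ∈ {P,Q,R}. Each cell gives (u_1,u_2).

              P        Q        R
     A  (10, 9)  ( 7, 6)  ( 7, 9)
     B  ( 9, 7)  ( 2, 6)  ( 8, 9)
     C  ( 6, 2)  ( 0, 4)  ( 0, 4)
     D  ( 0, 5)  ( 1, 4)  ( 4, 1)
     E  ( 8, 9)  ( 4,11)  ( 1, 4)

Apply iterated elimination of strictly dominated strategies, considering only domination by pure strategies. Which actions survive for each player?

Survivors P1:{A,B} P2:{P,R}

P1 drop C (A beats it: P:10>6 Q:7>0 R:7>0)
P1 drop D (A beats it: P:10>0 Q:7>1 R:7>4)
P1 drop E (A beats it: P:10>8 Q:7>4 R:7>1)
P2 drop Q (P beats it: A:9>6 B:7>6)
P1→{A,B} P2→{P,R}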